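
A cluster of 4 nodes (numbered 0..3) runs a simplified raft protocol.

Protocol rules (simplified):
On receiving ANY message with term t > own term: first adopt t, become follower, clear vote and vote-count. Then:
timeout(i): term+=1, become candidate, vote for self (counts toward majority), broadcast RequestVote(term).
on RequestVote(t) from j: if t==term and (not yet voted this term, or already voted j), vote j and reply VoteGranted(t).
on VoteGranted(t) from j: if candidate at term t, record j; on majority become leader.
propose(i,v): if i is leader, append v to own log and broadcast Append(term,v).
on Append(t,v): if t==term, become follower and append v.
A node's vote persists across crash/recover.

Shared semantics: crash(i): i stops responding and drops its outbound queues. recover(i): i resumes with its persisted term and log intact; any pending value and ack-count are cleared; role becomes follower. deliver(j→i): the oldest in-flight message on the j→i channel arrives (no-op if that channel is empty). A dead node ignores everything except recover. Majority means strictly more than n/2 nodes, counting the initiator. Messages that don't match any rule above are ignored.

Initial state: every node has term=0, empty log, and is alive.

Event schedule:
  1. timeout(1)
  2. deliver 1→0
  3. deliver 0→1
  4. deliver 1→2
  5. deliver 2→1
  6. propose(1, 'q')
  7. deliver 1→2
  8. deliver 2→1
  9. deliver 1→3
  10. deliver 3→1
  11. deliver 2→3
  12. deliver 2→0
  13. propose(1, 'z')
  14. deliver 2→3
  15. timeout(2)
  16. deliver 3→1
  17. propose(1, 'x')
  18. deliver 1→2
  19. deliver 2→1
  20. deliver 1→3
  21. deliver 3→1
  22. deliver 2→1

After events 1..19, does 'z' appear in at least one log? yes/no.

yes

[1] timeout(1) → N1(cand t1 [-])
[2] deliver 1→0 → N0(foll t1 [-])
[3] deliver 0→1 → ∅
[4] deliver 1→2 → N2(foll t1 [-])
[5] deliver 2→1 → N1(lead t1 [-])
[6] propose(1,'q') → N1(lead t1 [q])
[7] deliver 1→2 → N2(foll t1 [q])
[8] deliver 2→1 → ∅
[9] deliver 1→3 → N3(foll t1 [-])
[10] deliver 3→1 → ∅
[11] deliver 2→3 → ∅
[12] deliver 2→0 → ∅
[13] propose(1,'z') → N1(lead t1 [q,z])
[14] deliver 2→3 → ∅
[15] timeout(2) → N2(cand t2 [q])
[16] deliver 3→1 → ∅
[17] propose(1,'x') → N1(lead t1 [q,z,x])
[18] deliver 1→2 → ∅
[19] deliver 2→1 → N1(foll t2 [q,z,x])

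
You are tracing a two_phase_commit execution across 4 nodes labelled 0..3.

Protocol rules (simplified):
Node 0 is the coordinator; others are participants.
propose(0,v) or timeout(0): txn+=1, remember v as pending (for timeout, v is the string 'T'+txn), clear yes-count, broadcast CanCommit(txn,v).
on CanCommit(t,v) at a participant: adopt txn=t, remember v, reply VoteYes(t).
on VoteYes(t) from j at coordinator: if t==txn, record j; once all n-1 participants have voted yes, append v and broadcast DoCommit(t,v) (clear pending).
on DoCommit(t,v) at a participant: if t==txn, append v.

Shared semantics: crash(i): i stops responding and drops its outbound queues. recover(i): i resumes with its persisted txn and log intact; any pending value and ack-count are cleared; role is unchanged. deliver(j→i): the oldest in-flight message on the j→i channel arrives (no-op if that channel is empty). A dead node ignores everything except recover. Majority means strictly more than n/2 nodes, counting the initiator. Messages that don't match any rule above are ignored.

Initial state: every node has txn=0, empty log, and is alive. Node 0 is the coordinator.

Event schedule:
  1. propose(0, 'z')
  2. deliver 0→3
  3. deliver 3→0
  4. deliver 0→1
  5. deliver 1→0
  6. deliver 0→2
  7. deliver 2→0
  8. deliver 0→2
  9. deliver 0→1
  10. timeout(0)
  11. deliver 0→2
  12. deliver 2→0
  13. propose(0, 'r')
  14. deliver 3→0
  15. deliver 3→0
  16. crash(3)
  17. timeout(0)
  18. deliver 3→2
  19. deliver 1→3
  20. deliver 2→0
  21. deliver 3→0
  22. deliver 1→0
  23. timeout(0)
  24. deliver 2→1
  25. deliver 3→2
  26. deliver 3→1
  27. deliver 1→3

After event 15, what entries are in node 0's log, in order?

after 1 — propose(0,'z'): n0:coor/t1/[-]
after 2 — deliver 0→3: n3:part/t1/[-]
after 3 — deliver 3→0: ·
after 4 — deliver 0→1: n1:part/t1/[-]
after 5 — deliver 1→0: ·
after 6 — deliver 0→2: n2:part/t1/[-]
after 7 — deliver 2→0: n0:coor/t1/[z]
after 8 — deliver 0→2: n2:part/t1/[z]
after 9 — deliver 0→1: n1:part/t1/[z]
after 10 — timeout(0): n0:coor/t2/[z]
after 11 — deliver 0→2: n2:part/t2/[z]
after 12 — deliver 2→0: ·
after 13 — propose(0,'r'): n0:coor/t3/[z]
after 14 — deliver 3→0: ·
after 15 — deliver 3→0: ·

z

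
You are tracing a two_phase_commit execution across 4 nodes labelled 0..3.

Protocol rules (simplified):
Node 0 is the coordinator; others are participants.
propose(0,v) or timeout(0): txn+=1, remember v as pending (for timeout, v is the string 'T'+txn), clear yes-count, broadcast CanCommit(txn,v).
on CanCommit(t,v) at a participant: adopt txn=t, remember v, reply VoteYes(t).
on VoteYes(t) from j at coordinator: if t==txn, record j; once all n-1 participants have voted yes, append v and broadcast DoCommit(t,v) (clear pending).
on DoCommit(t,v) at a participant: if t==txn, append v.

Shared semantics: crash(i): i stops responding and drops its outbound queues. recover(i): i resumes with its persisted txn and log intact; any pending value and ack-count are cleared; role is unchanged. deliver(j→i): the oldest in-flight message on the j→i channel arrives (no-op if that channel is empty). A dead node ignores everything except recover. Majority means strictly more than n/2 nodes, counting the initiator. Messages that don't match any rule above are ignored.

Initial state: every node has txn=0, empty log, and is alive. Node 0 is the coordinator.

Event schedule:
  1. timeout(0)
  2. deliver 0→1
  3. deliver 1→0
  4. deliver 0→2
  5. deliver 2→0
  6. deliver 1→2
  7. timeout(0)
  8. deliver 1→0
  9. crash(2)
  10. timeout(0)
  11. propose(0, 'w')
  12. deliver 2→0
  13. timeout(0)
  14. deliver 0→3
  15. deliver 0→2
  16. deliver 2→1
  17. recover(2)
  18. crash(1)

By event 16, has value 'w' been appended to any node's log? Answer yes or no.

no

after 1 — timeout(0): n0:coor/t1/[-]
after 2 — deliver 0→1: n1:part/t1/[-]
after 3 — deliver 1→0: ·
after 4 — deliver 0→2: n2:part/t1/[-]
after 5 — deliver 2→0: ·
after 6 — deliver 1→2: ·
after 7 — timeout(0): n0:coor/t2/[-]
after 8 — deliver 1→0: ·
after 9 — crash(2): n2:✗part/t1/[-]
after 10 — timeout(0): n0:coor/t3/[-]
after 11 — propose(0,'w'): n0:coor/t4/[-]
after 12 — deliver 2→0: ·
after 13 — timeout(0): n0:coor/t5/[-]
after 14 — deliver 0→3: n3:part/t1/[-]
after 15 — deliver 0→2: ·
after 16 — deliver 2→1: ·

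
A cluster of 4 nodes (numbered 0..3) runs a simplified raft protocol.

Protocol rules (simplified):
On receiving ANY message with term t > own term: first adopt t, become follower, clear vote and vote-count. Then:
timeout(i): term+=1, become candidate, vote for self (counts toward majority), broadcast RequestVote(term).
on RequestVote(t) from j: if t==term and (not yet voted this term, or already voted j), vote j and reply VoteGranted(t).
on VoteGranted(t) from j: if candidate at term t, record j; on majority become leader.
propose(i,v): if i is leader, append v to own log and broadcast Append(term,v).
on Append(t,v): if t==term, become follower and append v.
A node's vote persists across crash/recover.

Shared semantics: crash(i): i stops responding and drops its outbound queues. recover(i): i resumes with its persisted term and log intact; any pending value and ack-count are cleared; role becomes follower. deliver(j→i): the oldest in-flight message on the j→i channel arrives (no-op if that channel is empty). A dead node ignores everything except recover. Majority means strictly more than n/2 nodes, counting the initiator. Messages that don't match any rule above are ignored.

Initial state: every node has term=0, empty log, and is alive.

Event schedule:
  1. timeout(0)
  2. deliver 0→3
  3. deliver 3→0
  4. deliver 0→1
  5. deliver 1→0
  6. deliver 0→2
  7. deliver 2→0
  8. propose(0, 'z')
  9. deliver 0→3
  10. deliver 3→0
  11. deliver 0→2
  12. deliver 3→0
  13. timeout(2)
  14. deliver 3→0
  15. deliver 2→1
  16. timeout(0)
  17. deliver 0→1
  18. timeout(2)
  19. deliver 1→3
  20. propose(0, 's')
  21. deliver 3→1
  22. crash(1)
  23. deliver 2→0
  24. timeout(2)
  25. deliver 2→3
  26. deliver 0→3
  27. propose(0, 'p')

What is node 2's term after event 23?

[1] timeout(0) → N0(cand t1 [-])
[2] deliver 0→3 → N3(foll t1 [-])
[3] deliver 3→0 → ∅
[4] deliver 0→1 → N1(foll t1 [-])
[5] deliver 1→0 → N0(lead t1 [-])
[6] deliver 0→2 → N2(foll t1 [-])
[7] deliver 2→0 → ∅
[8] propose(0,'z') → N0(lead t1 [z])
[9] deliver 0→3 → N3(foll t1 [z])
[10] deliver 3→0 → ∅
[11] deliver 0→2 → N2(foll t1 [z])
[12] deliver 3→0 → ∅
[13] timeout(2) → N2(cand t2 [z])
[14] deliver 3→0 → ∅
[15] deliver 2→1 → N1(foll t2 [-])
[16] timeout(0) → N0(cand t2 [z])
[17] deliver 0→1 → ∅
[18] timeout(2) → N2(cand t3 [z])
[19] deliver 1→3 → ∅
[20] propose(0,'s') → ∅
[21] deliver 3→1 → ∅
[22] crash(1) → N1(✗foll t2 [-])
[23] deliver 2→0 → ∅

3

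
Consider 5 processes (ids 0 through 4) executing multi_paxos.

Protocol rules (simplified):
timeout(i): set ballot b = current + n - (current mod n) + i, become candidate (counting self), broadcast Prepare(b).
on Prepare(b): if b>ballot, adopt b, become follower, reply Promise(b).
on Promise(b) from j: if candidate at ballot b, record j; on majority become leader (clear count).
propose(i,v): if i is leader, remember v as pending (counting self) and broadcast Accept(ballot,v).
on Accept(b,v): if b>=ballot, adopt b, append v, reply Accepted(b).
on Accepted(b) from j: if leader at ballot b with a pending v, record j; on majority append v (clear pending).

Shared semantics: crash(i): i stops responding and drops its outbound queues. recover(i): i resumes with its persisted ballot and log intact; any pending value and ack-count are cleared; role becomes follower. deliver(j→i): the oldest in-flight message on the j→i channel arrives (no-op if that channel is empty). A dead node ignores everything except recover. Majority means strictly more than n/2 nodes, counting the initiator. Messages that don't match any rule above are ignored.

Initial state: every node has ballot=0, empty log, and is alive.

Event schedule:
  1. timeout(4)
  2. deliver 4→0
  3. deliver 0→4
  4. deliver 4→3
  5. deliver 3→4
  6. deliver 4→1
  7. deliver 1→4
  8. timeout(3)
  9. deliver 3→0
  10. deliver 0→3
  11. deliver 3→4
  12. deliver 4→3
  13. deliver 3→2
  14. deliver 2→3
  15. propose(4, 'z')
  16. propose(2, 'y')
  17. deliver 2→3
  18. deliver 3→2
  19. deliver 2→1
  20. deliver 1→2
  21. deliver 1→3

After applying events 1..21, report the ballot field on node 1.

after 1 — timeout(4): n4:cand/b9/[-]
after 2 — deliver 4→0: n0:foll/b9/[-]
after 3 — deliver 0→4: ·
after 4 — deliver 4→3: n3:foll/b9/[-]
after 5 — deliver 3→4: n4:lead/b9/[-]
after 6 — deliver 4→1: n1:foll/b9/[-]
after 7 — deliver 1→4: ·
after 8 — timeout(3): n3:cand/b13/[-]
after 9 — deliver 3→0: n0:foll/b13/[-]
after 10 — deliver 0→3: ·
after 11 — deliver 3→4: n4:foll/b13/[-]
after 12 — deliver 4→3: n3:lead/b13/[-]
after 13 — deliver 3→2: n2:foll/b13/[-]
after 14 — deliver 2→3: ·
after 15 — propose(4,'z'): ·
after 16 — propose(2,'y'): ·
after 17 — deliver 2→3: ·
after 18 — deliver 3→2: ·
after 19 — deliver 2→1: ·
after 20 — deliver 1→2: ·
after 21 — deliver 1→3: ·

9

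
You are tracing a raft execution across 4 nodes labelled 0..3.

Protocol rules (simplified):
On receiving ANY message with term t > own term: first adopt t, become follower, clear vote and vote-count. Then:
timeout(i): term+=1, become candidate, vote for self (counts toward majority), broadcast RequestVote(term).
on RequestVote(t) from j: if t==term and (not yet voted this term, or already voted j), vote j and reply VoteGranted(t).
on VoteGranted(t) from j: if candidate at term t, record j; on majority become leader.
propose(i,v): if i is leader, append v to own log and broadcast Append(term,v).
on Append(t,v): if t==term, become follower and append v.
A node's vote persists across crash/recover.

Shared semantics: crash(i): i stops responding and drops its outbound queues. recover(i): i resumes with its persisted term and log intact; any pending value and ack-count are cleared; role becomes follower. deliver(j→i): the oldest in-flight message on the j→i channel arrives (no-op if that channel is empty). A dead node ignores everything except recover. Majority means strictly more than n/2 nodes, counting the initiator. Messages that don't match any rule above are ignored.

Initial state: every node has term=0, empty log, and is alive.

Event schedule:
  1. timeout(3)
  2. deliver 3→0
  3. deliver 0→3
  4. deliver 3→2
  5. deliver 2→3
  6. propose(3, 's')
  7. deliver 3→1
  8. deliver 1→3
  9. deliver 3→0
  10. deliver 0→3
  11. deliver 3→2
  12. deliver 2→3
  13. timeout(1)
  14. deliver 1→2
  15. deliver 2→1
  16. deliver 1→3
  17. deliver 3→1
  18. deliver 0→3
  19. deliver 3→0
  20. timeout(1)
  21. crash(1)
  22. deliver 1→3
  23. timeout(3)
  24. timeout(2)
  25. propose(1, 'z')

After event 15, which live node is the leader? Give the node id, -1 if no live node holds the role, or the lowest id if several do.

3

after 1 — timeout(3): n3:cand/t1/[-]
after 2 — deliver 3→0: n0:foll/t1/[-]
after 3 — deliver 0→3: ·
after 4 — deliver 3→2: n2:foll/t1/[-]
after 5 — deliver 2→3: n3:lead/t1/[-]
after 6 — propose(3,'s'): n3:lead/t1/[s]
after 7 — deliver 3→1: n1:foll/t1/[-]
after 8 — deliver 1→3: ·
after 9 — deliver 3→0: n0:foll/t1/[s]
after 10 — deliver 0→3: ·
after 11 — deliver 3→2: n2:foll/t1/[s]
after 12 — deliver 2→3: ·
after 13 — timeout(1): n1:cand/t2/[-]
after 14 — deliver 1→2: n2:foll/t2/[s]
after 15 — deliver 2→1: ·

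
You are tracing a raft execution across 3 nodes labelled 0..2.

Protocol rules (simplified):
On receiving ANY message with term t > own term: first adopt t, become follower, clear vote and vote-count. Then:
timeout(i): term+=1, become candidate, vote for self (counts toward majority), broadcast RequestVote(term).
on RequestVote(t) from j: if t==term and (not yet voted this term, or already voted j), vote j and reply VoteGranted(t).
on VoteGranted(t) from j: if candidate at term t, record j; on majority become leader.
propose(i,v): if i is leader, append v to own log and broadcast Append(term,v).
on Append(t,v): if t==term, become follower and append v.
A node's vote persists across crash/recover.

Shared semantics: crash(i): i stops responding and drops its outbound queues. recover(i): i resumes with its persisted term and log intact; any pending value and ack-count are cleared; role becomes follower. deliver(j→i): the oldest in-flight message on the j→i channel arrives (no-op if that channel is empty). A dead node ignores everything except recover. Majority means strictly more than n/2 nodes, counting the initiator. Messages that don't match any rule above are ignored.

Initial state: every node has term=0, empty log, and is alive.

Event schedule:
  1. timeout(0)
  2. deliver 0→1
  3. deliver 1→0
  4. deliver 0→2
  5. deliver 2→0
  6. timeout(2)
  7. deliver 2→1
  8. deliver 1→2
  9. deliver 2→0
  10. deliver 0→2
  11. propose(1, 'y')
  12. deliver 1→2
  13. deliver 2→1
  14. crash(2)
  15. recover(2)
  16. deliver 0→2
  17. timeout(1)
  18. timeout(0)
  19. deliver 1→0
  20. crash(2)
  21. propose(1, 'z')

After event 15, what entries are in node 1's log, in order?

[1] timeout(0) → N0(cand t1 [-])
[2] deliver 0→1 → N1(foll t1 [-])
[3] deliver 1→0 → N0(lead t1 [-])
[4] deliver 0→2 → N2(foll t1 [-])
[5] deliver 2→0 → ∅
[6] timeout(2) → N2(cand t2 [-])
[7] deliver 2→1 → N1(foll t2 [-])
[8] deliver 1→2 → N2(lead t2 [-])
[9] deliver 2→0 → N0(foll t2 [-])
[10] deliver 0→2 → ∅
[11] propose(1,'y') → ∅
[12] deliver 1→2 → ∅
[13] deliver 2→1 → ∅
[14] crash(2) → N2(✗lead t2 [-])
[15] recover(2) → N2(foll t2 [-])

empty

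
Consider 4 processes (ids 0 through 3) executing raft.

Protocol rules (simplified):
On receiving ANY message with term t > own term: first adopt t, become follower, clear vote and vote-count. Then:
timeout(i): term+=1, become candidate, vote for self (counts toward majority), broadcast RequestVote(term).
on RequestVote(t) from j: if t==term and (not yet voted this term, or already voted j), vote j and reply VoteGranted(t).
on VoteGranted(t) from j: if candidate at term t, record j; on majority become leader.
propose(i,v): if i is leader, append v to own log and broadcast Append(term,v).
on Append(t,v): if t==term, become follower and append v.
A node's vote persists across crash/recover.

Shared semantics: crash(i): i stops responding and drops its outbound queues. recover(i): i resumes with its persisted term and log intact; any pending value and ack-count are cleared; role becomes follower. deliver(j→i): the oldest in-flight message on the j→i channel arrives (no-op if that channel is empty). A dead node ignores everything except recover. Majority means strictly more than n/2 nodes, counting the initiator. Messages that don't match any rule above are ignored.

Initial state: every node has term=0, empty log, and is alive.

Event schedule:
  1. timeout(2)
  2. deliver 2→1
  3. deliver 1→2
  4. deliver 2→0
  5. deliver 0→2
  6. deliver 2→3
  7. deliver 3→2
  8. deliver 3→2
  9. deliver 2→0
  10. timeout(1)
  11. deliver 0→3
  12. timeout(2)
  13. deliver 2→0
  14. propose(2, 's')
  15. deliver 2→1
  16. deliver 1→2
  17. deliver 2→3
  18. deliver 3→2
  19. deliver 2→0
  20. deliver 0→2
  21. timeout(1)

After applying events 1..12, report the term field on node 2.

2

after 1 — timeout(2): n2:cand/t1/[-]
after 2 — deliver 2→1: n1:foll/t1/[-]
after 3 — deliver 1→2: ·
after 4 — deliver 2→0: n0:foll/t1/[-]
after 5 — deliver 0→2: n2:lead/t1/[-]
after 6 — deliver 2→3: n3:foll/t1/[-]
after 7 — deliver 3→2: ·
after 8 — deliver 3→2: ·
after 9 — deliver 2→0: ·
after 10 — timeout(1): n1:cand/t2/[-]
after 11 — deliver 0→3: ·
after 12 — timeout(2): n2:cand/t2/[-]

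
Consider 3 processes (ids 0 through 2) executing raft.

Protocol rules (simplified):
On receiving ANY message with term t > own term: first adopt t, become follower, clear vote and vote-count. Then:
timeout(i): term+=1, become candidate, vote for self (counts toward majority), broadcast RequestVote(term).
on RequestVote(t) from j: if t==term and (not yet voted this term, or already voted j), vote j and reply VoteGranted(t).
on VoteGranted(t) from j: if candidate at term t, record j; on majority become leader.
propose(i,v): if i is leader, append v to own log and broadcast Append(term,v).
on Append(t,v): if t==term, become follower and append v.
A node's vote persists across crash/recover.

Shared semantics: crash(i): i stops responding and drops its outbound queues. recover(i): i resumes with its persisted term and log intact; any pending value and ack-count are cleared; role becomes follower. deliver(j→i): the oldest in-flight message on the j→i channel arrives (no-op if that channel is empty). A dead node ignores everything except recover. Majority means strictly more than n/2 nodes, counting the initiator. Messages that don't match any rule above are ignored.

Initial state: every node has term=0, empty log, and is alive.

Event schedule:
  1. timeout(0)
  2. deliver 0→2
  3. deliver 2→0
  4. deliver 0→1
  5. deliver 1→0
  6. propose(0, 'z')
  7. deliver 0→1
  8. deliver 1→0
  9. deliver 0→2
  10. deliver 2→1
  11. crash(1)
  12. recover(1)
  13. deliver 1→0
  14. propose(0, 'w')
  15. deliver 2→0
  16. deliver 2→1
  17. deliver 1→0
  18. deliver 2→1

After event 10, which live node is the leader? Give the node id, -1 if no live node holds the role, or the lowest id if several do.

step 1 timeout(0): 0={cand,t=1,log=-}
step 2 deliver 0→2: 2={foll,t=1,log=-}
step 3 deliver 2→0: 0={lead,t=1,log=-}
step 4 deliver 0→1: 1={foll,t=1,log=-}
step 5 deliver 1→0: —
step 6 propose(0,'z'): 0={lead,t=1,log=z}
step 7 deliver 0→1: 1={foll,t=1,log=z}
step 8 deliver 1→0: —
step 9 deliver 0→2: 2={foll,t=1,log=z}
step 10 deliver 2→1: —

0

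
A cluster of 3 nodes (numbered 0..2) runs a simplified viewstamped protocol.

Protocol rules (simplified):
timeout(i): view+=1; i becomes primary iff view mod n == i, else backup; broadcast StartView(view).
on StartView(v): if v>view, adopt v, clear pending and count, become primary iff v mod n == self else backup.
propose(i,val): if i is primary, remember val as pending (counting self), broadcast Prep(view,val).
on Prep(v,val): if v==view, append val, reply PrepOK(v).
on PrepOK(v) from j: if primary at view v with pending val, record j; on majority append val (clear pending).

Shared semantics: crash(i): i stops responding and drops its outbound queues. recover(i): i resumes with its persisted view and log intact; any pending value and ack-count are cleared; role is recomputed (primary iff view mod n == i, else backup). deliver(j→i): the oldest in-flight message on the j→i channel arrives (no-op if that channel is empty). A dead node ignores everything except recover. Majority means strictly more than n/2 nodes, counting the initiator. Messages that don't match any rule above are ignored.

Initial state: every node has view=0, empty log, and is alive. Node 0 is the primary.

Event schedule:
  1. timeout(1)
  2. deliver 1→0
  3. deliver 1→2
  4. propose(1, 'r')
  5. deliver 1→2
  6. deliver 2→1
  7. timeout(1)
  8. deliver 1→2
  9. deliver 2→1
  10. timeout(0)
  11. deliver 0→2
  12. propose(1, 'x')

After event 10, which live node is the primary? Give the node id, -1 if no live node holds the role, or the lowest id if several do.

2

1. timeout(1):  <1:prim v1 ->
2. deliver 1→0:  <0:back v1 ->
3. deliver 1→2:  <2:back v1 ->
4. propose(1,'r'):  nop
5. deliver 1→2:  <2:back v1 r>
6. deliver 2→1:  <1:prim v1 r>
7. timeout(1):  <1:back v2 r>
8. deliver 1→2:  <2:prim v2 r>
9. deliver 2→1:  nop
10. timeout(0):  <0:back v2 ->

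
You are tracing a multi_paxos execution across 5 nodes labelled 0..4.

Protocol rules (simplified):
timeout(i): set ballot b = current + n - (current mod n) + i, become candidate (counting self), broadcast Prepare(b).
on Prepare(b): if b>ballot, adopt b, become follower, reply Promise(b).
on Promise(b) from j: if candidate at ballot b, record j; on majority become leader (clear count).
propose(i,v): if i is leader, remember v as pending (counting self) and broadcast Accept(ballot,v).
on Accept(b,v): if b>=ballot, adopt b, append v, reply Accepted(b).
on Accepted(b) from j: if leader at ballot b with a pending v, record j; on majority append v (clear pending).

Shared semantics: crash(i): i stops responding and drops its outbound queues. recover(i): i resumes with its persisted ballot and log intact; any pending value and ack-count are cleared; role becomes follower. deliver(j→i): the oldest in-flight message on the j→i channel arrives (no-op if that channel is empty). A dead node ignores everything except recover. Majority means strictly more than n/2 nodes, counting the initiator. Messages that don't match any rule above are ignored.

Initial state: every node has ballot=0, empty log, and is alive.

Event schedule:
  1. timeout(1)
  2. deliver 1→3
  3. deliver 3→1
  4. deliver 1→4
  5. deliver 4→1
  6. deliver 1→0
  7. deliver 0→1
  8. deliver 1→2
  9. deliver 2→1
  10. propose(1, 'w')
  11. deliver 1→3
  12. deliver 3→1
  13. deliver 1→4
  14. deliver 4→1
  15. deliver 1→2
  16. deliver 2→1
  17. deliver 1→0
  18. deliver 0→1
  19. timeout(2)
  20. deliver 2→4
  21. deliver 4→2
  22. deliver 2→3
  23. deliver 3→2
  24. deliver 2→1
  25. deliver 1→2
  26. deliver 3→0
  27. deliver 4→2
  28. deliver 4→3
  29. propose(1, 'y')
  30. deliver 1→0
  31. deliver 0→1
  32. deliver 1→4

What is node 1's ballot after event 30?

12

1. timeout(1):  <1:cand b6 ->
2. deliver 1→3:  <3:foll b6 ->
3. deliver 3→1:  nop
4. deliver 1→4:  <4:foll b6 ->
5. deliver 4→1:  <1:lead b6 ->
6. deliver 1→0:  <0:foll b6 ->
7. deliver 0→1:  nop
8. deliver 1→2:  <2:foll b6 ->
9. deliver 2→1:  nop
10. propose(1,'w'):  nop
11. deliver 1→3:  <3:foll b6 w>
12. deliver 3→1:  nop
13. deliver 1→4:  <4:foll b6 w>
14. deliver 4→1:  <1:lead b6 w>
15. deliver 1→2:  <2:foll b6 w>
16. deliver 2→1:  nop
17. deliver 1→0:  <0:foll b6 w>
18. deliver 0→1:  nop
19. timeout(2):  <2:cand b12 w>
20. deliver 2→4:  <4:foll b12 w>
21. deliver 4→2:  nop
22. deliver 2→3:  <3:foll b12 w>
23. deliver 3→2:  <2:lead b12 w>
24. deliver 2→1:  <1:foll b12 w>
25. deliver 1→2:  nop
26. deliver 3→0:  nop
27. deliver 4→2:  nop
28. deliver 4→3:  nop
29. propose(1,'y'):  nop
30. deliver 1→0:  nop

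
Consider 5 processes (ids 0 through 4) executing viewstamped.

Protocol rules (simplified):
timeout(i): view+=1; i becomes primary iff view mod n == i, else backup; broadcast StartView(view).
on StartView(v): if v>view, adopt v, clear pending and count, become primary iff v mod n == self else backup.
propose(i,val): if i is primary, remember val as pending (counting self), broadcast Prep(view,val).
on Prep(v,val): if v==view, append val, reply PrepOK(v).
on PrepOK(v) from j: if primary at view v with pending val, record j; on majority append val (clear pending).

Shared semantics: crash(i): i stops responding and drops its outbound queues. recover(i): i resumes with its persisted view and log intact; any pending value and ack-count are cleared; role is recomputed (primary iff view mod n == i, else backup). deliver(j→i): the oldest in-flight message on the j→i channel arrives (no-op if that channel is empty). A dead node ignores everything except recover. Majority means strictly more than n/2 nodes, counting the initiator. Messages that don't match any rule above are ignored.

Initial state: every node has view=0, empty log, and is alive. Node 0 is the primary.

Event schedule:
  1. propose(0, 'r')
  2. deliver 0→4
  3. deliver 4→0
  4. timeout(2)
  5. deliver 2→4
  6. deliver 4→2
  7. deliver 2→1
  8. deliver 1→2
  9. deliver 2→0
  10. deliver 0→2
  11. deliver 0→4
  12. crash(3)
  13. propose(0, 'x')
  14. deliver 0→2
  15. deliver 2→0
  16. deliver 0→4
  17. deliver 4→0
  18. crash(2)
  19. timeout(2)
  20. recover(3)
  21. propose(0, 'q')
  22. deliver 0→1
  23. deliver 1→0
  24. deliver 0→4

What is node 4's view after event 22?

after 1 — propose(0,'r'): ·
after 2 — deliver 0→4: n4:back/v0/[r]
after 3 — deliver 4→0: ·
after 4 — timeout(2): n2:back/v1/[-]
after 5 — deliver 2→4: n4:back/v1/[r]
after 6 — deliver 4→2: ·
after 7 — deliver 2→1: n1:prim/v1/[-]
after 8 — deliver 1→2: ·
after 9 — deliver 2→0: n0:back/v1/[-]
after 10 — deliver 0→2: ·
after 11 — deliver 0→4: ·
after 12 — crash(3): n3:✗back/v0/[-]
after 13 — propose(0,'x'): ·
after 14 — deliver 0→2: ·
after 15 — deliver 2→0: ·
after 16 — deliver 0→4: ·
after 17 — deliver 4→0: ·
after 18 — crash(2): n2:✗back/v1/[-]
after 19 — timeout(2): ·
after 20 — recover(3): n3:back/v0/[-]
after 21 — propose(0,'q'): ·
after 22 — deliver 0→1: ·

1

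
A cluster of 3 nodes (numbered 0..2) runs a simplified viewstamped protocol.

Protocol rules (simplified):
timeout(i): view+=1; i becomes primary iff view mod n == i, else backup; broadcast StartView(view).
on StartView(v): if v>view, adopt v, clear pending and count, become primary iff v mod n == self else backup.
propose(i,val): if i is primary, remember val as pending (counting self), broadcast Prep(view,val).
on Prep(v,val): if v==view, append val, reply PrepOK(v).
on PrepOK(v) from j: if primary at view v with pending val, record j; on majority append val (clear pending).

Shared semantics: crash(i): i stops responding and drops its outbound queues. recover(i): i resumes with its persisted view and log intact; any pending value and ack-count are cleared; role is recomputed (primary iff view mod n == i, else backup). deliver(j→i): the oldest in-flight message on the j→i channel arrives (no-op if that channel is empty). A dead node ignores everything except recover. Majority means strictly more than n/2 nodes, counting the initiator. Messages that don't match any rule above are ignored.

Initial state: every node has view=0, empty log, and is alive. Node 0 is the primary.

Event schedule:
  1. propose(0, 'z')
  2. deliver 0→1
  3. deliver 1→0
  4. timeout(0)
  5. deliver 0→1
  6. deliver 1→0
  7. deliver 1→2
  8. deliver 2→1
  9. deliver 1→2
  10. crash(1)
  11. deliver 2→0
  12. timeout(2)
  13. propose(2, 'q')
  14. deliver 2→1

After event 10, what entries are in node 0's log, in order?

z

step 1 propose(0,'z'): —
step 2 deliver 0→1: 1={back,v=0,log=z}
step 3 deliver 1→0: 0={prim,v=0,log=z}
step 4 timeout(0): 0={back,v=1,log=z}
step 5 deliver 0→1: 1={prim,v=1,log=z}
step 6 deliver 1→0: —
step 7 deliver 1→2: —
step 8 deliver 2→1: —
step 9 deliver 1→2: —
step 10 crash(1): 1={✗prim,v=1,log=z}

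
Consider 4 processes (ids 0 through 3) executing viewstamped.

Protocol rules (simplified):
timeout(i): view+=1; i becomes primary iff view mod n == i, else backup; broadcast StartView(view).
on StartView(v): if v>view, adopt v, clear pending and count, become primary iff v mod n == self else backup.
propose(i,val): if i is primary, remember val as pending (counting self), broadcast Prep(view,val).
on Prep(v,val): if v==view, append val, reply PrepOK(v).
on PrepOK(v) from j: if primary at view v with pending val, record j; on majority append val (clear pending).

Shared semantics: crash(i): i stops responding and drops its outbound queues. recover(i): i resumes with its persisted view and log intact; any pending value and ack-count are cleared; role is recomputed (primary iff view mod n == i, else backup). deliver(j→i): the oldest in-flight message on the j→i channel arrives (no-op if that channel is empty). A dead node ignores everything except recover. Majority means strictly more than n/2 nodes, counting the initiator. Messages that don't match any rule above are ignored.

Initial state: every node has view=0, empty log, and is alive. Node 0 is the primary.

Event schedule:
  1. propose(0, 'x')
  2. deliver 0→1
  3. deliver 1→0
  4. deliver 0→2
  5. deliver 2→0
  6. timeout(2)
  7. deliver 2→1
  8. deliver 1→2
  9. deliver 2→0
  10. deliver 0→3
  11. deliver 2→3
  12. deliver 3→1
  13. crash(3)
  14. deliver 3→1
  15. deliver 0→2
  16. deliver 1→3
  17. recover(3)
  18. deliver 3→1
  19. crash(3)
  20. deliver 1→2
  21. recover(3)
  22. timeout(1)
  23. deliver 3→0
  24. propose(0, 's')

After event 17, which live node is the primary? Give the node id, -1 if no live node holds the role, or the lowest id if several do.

e1 propose(0,'x'): ·
e2 deliver 0→1: 1[back,v=0,x]
e3 deliver 1→0: ·
e4 deliver 0→2: 2[back,v=0,x]
e5 deliver 2→0: 0[prim,v=0,x]
e6 timeout(2): 2[back,v=1,x]
e7 deliver 2→1: 1[prim,v=1,x]
e8 deliver 1→2: ·
e9 deliver 2→0: 0[back,v=1,x]
e10 deliver 0→3: 3[back,v=0,x]
e11 deliver 2→3: 3[back,v=1,x]
e12 deliver 3→1: ·
e13 crash(3): 3[✗back,v=1,x]
e14 deliver 3→1: ·
e15 deliver 0→2: ·
e16 deliver 1→3: ·
e17 recover(3): 3[back,v=1,x]

1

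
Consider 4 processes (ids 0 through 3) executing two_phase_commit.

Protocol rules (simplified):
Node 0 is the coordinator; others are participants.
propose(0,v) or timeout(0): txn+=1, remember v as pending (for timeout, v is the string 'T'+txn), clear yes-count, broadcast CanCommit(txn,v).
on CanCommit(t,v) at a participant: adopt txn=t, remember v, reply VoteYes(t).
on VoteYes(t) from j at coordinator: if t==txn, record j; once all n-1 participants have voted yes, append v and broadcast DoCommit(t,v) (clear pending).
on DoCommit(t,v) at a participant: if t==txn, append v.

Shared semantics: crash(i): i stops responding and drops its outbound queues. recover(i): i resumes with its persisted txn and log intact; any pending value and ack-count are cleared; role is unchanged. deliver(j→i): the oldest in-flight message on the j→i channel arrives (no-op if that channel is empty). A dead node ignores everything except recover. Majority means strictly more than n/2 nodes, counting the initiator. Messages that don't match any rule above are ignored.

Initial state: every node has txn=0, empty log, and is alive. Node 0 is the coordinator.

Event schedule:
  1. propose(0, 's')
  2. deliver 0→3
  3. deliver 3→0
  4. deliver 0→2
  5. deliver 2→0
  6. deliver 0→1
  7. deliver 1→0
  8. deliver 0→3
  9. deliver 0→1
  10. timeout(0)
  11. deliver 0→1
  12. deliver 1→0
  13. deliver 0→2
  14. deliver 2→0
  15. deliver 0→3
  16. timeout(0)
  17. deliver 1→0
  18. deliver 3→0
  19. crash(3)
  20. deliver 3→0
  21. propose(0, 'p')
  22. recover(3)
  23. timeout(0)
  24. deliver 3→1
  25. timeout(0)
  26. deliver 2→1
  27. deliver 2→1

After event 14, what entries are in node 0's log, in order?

after 1 — propose(0,'s'): n0:coor/t1/[-]
after 2 — deliver 0→3: n3:part/t1/[-]
after 3 — deliver 3→0: ·
after 4 — deliver 0→2: n2:part/t1/[-]
after 5 — deliver 2→0: ·
after 6 — deliver 0→1: n1:part/t1/[-]
after 7 — deliver 1→0: n0:coor/t1/[s]
after 8 — deliver 0→3: n3:part/t1/[s]
after 9 — deliver 0→1: n1:part/t1/[s]
after 10 — timeout(0): n0:coor/t2/[s]
after 11 — deliver 0→1: n1:part/t2/[s]
after 12 — deliver 1→0: ·
after 13 — deliver 0→2: n2:part/t1/[s]
after 14 — deliver 2→0: ·

s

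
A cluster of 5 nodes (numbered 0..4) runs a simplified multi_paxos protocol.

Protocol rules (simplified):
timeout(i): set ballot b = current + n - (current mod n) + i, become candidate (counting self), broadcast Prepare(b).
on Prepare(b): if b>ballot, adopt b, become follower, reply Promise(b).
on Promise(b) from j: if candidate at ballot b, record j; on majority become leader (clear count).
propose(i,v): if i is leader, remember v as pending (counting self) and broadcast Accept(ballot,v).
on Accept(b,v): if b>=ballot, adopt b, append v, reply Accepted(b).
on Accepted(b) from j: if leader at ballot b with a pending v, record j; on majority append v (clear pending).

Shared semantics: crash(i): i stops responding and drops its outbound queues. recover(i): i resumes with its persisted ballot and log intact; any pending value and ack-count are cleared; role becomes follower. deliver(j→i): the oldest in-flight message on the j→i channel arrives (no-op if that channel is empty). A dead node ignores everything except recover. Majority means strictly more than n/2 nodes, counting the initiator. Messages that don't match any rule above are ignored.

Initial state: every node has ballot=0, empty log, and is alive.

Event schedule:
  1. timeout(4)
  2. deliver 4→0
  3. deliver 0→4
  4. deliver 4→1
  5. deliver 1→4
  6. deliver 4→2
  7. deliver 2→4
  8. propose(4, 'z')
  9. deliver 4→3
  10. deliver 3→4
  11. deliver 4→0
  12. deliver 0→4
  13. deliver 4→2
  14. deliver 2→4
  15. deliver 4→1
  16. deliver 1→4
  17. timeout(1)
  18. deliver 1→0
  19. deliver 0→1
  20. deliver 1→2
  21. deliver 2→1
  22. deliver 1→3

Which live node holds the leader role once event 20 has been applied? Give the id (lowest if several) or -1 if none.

4

[1] timeout(4) → N4(cand b9 [-])
[2] deliver 4→0 → N0(foll b9 [-])
[3] deliver 0→4 → ∅
[4] deliver 4→1 → N1(foll b9 [-])
[5] deliver 1→4 → N4(lead b9 [-])
[6] deliver 4→2 → N2(foll b9 [-])
[7] deliver 2→4 → ∅
[8] propose(4,'z') → ∅
[9] deliver 4→3 → N3(foll b9 [-])
[10] deliver 3→4 → ∅
[11] deliver 4→0 → N0(foll b9 [z])
[12] deliver 0→4 → ∅
[13] deliver 4→2 → N2(foll b9 [z])
[14] deliver 2→4 → N4(lead b9 [z])
[15] deliver 4→1 → N1(foll b9 [z])
[16] deliver 1→4 → ∅
[17] timeout(1) → N1(cand b11 [z])
[18] deliver 1→0 → N0(foll b11 [z])
[19] deliver 0→1 → ∅
[20] deliver 1→2 → N2(foll b11 [z])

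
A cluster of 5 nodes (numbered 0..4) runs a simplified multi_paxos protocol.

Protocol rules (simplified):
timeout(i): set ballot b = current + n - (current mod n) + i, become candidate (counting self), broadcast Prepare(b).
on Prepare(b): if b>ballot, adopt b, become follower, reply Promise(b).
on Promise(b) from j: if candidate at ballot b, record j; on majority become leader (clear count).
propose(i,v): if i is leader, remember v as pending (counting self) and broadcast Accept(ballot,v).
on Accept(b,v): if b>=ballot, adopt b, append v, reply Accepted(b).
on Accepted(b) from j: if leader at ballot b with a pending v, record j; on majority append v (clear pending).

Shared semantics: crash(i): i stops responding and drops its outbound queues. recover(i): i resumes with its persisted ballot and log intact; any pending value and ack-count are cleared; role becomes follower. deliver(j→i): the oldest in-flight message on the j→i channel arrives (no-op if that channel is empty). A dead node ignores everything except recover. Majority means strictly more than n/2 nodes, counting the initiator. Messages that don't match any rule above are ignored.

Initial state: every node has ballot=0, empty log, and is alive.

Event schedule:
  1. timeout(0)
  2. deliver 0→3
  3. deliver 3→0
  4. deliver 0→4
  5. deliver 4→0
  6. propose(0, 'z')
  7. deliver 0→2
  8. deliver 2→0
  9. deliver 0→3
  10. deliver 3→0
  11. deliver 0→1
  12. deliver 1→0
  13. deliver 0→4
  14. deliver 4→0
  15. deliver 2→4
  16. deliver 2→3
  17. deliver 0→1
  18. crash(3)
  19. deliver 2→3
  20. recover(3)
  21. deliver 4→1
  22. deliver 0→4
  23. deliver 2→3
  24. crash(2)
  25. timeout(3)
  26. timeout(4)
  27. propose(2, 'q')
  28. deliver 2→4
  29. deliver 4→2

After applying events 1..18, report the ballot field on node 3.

5

[1] timeout(0) → N0(cand b5 [-])
[2] deliver 0→3 → N3(foll b5 [-])
[3] deliver 3→0 → ∅
[4] deliver 0→4 → N4(foll b5 [-])
[5] deliver 4→0 → N0(lead b5 [-])
[6] propose(0,'z') → ∅
[7] deliver 0→2 → N2(foll b5 [-])
[8] deliver 2→0 → ∅
[9] deliver 0→3 → N3(foll b5 [z])
[10] deliver 3→0 → ∅
[11] deliver 0→1 → N1(foll b5 [-])
[12] deliver 1→0 → ∅
[13] deliver 0→4 → N4(foll b5 [z])
[14] deliver 4→0 → N0(lead b5 [z])
[15] deliver 2→4 → ∅
[16] deliver 2→3 → ∅
[17] deliver 0→1 → N1(foll b5 [z])
[18] crash(3) → N3(✗foll b5 [z])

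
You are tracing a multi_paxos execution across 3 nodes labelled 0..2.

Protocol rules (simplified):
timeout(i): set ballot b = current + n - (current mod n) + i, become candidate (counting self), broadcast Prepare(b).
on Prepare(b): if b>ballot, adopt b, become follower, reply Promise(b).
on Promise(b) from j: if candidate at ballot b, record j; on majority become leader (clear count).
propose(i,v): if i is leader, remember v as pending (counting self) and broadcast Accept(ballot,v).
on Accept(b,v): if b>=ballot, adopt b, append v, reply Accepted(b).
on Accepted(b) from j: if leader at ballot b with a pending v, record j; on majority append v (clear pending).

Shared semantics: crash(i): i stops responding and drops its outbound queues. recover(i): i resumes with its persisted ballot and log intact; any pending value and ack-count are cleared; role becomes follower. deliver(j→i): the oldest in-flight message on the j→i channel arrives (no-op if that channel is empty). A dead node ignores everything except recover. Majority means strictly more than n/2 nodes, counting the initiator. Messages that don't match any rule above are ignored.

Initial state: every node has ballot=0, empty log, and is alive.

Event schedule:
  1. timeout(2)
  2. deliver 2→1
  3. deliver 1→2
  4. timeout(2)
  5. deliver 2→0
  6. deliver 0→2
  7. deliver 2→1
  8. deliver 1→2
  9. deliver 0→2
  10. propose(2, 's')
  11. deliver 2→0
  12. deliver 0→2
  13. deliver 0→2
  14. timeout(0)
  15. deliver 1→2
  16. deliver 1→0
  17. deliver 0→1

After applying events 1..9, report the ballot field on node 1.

e1 timeout(2): 2[cand,b=5,-]
e2 deliver 2→1: 1[foll,b=5,-]
e3 deliver 1→2: 2[lead,b=5,-]
e4 timeout(2): 2[cand,b=8,-]
e5 deliver 2→0: 0[foll,b=5,-]
e6 deliver 0→2: ·
e7 deliver 2→1: 1[foll,b=8,-]
e8 deliver 1→2: 2[lead,b=8,-]
e9 deliver 0→2: ·

8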